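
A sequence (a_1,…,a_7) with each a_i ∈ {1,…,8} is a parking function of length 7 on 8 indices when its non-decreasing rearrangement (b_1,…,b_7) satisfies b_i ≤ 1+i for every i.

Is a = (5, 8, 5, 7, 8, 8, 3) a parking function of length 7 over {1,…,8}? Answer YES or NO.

Order a: b = (3, 5, 5, 7, 8, 8, 8).
  b_1=3 > 2
  fails at i=1 ⇒ NO

NO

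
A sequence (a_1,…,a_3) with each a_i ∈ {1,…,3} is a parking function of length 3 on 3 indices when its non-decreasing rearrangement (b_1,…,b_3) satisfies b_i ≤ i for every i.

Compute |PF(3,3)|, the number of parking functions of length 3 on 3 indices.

16

|PF(3,3)| = (3−3+1)·(3+1)^(3−1) = 1 · 16 = 16
One tuple (1,2,2) → sorted (1,2,2): b_i ≤ i ∀i, a PF.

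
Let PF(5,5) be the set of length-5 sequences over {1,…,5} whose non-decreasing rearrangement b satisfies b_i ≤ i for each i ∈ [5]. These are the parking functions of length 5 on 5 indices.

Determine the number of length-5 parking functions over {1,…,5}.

|PF| = 1·6^4 = 1×1296 = 1296
One tuple (3,3,1,3,1) → sorted (1,1,3,3,3): b_i ≤ i ∀i, a PF.

1296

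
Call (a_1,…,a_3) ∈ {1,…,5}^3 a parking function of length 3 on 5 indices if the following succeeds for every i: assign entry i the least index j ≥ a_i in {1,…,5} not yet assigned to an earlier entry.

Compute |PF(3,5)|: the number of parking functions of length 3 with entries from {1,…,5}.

|PF(3,5)| = (5+1−3)·(5+1)^{3−1} = 3×36 = 108 (Konheim–Weiss)
E.g. (1,5,2) → sorted (1,2,5): b_i ≤ 2+i ∀i, a PF.

108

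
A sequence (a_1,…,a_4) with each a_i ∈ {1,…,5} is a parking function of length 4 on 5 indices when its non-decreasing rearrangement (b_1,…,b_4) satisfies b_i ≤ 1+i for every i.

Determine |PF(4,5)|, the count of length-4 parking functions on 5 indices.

#PF = 2·6^3 = 2·216 = 432 (Pollak)
Example (3,4,2,5) → sorted (2,3,4,5): b_i ≤ 1+i ∀i, a PF.

432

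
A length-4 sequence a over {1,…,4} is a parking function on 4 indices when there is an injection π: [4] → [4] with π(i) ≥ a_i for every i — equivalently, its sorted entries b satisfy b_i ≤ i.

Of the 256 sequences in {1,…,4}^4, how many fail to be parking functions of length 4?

131

Count = (5−4)·5^(4−1) = 1×125 = 125 (Pollak)
One tuple (3,4,3,1) → sorted (1,3,3,4): b_2=3>2, not a PF.
4^4 − 125 = 256 − 125 = 131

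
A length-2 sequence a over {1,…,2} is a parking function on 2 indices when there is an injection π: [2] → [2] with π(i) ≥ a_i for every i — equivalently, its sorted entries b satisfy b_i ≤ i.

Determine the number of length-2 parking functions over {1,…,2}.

3

#PF = (2+1−2)·(2+1)^{2−1} = 1·3 = 3 [KW]
One tuple (1,1) → sorted (1,1): b_i ≤ i ∀i, a PF.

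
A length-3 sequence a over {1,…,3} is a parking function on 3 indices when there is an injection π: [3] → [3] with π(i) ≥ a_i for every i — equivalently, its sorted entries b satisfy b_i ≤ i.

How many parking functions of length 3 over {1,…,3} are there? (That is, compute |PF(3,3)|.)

|PF(3,3)| = (3−3+1)·(3+1)^(3−1) = 1 · 16 = 16
Example (1,2,3) → sorted (1,2,3): b_i ≤ i ∀i, a PF.

16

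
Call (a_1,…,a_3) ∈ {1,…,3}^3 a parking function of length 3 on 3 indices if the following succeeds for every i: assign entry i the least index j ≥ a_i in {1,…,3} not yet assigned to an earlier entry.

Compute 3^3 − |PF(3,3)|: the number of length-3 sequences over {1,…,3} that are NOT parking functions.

11

Count = (3+1−3)·(3+1)^{3−1} = 1 · 16 = 16 (Pollak)
E.g. (1,3,3) → sorted (1,3,3): b_2=3>2, not a PF.
3^3 − 16 = 27 − 16 = 11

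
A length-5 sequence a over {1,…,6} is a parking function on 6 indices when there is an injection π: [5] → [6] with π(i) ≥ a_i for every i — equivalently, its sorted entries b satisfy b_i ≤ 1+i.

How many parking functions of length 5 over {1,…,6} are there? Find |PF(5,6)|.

4802

|PF| = (6−5+1)·(6+1)^(5−1) = 2·2401 = 4802 (Konheim–Weiss)
One tuple (4,4,1,1,1) → sorted (1,1,1,4,4): b_i ≤ 1+i ∀i, a PF.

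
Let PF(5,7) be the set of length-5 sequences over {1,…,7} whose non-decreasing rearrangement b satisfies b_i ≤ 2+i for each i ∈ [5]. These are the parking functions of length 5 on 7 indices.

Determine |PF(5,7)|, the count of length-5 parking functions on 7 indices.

#PF = (8−5)·8^(5−1) = 3×4096 = 12288 (Konheim–Weiss)
One tuple (5,4,5,3,1) → sorted (1,3,4,5,5): b_i ≤ 2+i ∀i, a PF.

12288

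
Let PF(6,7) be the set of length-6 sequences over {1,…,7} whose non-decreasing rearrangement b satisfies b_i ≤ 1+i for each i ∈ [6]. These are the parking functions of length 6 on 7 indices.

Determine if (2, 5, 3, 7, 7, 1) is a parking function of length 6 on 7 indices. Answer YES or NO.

NO

Sorted: b = (1, 2, 3, 5, 7, 7).
  b_1=1 ≤ 2
  b_2=2 ≤ 3
  b_3=3 ≤ 4
  b_4=5 ≤ 5
  b_5=7 > 6
  fails at i=5 ⇒ NO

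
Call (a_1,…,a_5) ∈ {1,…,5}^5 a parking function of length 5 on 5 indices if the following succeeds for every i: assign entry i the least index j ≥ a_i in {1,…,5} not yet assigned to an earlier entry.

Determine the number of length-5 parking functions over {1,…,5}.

1296

|PF| = (6−5)·6^(5−1) = 1·1296 = 1296 (Pollak)
E.g. (2,5,2,1,1) → sorted (1,1,2,2,5): b_i ≤ i ∀i, a PF.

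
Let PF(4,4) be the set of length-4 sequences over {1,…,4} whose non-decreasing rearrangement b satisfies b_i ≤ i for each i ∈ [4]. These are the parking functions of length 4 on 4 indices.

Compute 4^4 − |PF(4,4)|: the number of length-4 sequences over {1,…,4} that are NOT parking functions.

|PF(4,4)| = (4−4+1)·(4+1)^(4−1) = 1·125 = 125
Example (4,3,1,4) → sorted (1,3,4,4): b_2=3>2, not a PF.
Total 256; non-PF = 256−125 = 131

131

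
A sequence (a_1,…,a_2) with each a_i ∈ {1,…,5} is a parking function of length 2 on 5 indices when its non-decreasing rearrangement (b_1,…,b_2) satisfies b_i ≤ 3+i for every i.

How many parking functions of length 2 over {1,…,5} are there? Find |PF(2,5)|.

#PF = (6−2)·6^(2−1) = 4 · 6 = 24 (Pollak)
One tuple (5,3) → sorted (3,5): b_i ≤ 3+i ∀i, a PF.

24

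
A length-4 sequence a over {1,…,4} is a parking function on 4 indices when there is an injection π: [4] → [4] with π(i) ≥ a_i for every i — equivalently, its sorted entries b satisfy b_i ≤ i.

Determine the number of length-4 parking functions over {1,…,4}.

Count = (5−4)·5^(4−1) = 1 · 125 = 125 [KW]
Check (4,1,3,2) → sorted (1,2,3,4): b_i ≤ i ∀i, a PF.

125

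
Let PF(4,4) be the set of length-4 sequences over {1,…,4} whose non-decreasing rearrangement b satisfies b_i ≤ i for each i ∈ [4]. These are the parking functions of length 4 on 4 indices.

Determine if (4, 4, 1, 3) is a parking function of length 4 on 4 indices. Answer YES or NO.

NO

Rearranged: b = (1, 3, 4, 4).
  b_1=1 ≤ 1
  b_2=3 > 2
  fails at i=2 ⇒ NO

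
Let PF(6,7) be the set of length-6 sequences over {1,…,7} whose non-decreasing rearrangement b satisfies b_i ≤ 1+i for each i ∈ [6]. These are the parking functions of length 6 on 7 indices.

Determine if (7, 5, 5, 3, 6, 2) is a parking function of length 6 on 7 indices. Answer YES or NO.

NO

Rearranged: b = (2, 3, 5, 5, 6, 7).
  b_1=2 ≤ 2
  b_2=3 ≤ 3
  b_3=5 > 4
  fails at i=3 ⇒ NO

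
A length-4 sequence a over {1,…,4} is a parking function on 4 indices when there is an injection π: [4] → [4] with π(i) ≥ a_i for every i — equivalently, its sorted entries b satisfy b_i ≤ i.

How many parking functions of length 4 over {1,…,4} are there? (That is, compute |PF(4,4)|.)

125

Count = (4+1−4)·(4+1)^{4−1} = 1×125 = 125 (Pollak)
One tuple (1,1,4,3) → sorted (1,1,3,4): b_i ≤ i ∀i, a PF.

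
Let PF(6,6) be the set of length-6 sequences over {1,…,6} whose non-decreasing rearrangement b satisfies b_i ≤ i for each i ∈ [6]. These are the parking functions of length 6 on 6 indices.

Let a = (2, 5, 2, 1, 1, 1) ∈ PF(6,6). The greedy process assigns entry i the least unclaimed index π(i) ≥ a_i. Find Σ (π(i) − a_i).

Σπ = 21 ({1..6} each once); Σa = 2+5+2+1+1+1 = 12; disp = 21−12 = 9.

9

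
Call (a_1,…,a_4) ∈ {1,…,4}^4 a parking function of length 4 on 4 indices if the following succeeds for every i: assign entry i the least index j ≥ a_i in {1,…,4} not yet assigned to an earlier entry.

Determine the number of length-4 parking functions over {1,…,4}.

125

#PF = (4−4+1)·(4+1)^(4−1) = 1·125 = 125 (Pollak)
Check (1,3,1,4) → sorted (1,1,3,4): b_i ≤ i ∀i, a PF.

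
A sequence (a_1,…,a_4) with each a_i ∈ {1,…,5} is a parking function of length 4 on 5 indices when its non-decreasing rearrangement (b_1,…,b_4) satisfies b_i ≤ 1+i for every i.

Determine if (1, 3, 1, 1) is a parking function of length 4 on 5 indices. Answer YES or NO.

Order a: b = (1, 1, 1, 3).
  b_1=1 ≤ 2
  b_2=1 ≤ 3
  b_3=1 ≤ 4
  b_4=3 ≤ 5
All bounds hold ⇒ YES

YES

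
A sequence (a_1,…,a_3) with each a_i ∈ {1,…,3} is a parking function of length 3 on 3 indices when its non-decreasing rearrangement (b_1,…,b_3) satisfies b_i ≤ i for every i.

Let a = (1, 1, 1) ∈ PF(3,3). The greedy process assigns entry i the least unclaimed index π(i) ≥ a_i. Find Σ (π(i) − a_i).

Σπ(i) = 1+…+3 = 6; Σa = 1+1+1 = 3; disp = 6−3 = 3.

3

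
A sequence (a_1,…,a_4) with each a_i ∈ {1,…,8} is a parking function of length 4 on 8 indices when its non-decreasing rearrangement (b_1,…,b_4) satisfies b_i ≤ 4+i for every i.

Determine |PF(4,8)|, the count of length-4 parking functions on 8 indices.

3645

|PF| = 5·9^3 = 5×729 = 3645
Check (3,6,5,6) → sorted (3,5,6,6): b_i ≤ 4+i ∀i, a PF.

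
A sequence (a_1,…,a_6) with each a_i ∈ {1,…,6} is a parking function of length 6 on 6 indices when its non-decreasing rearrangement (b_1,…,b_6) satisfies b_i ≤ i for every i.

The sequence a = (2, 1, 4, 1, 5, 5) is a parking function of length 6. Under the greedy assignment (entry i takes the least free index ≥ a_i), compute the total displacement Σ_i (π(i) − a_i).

3

Σπ = 21 ({1..6} each once); Σa = 2+1+4+1+5+5 = 18; disp = 21−18 = 3.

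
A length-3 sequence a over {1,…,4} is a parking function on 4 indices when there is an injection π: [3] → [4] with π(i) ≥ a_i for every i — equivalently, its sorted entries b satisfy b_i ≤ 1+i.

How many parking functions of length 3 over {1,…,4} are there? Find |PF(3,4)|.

50

|PF(3,4)| = (4−3+1)·(4+1)^(3−1) = 2·25 = 50
Check (2,3,4) → sorted (2,3,4): b_i ≤ 1+i ∀i, a PF.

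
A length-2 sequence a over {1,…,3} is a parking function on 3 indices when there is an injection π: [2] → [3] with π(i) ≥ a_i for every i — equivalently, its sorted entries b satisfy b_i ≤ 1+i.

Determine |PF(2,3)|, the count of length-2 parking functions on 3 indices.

8

Count = (4−2)·4^(2−1) = 2 · 4 = 8
Check (2,2) → sorted (2,2): b_i ≤ 1+i ∀i, a PF.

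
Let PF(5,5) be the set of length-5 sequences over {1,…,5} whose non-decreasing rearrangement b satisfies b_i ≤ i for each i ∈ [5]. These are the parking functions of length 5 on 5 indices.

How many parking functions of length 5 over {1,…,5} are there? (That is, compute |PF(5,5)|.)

1296

Count = 1·6^4 = 1×1296 = 1296
Example (1,2,3,3,5) → sorted (1,2,3,3,5): b_i ≤ i ∀i, a PF.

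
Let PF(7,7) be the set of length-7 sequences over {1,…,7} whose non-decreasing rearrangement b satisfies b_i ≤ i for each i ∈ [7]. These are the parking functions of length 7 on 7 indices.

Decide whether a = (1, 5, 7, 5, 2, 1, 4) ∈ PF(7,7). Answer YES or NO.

Order a: b = (1, 1, 2, 4, 5, 5, 7).
  b_1=1 ≤ 1
  b_2=1 ≤ 2
  b_3=2 ≤ 3
  b_4=4 ≤ 4
  b_5=5 ≤ 5
  b_6=5 ≤ 6
  b_7=7 ≤ 7
All bounds hold ⇒ YES

YES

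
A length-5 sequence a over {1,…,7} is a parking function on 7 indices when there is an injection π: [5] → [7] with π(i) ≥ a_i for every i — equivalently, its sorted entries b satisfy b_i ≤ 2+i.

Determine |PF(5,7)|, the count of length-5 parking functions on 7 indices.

12288

#PF = 3·8^4 = 3·4096 = 12288
One tuple (2,7,4,3,6) → sorted (2,3,4,6,7): b_i ≤ 2+i ∀i, a PF.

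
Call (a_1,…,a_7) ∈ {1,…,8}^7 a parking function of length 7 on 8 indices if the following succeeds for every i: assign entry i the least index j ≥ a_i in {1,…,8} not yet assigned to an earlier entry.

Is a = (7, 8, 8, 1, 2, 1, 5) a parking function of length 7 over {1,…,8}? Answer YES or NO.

NO

Rearranged: b = (1, 1, 2, 5, 7, 8, 8).
  b_1=1 ≤ 2
  b_2=1 ≤ 3
  b_3=2 ≤ 4
  b_4=5 ≤ 5
  b_5=7 > 6
  fails at i=5 ⇒ NO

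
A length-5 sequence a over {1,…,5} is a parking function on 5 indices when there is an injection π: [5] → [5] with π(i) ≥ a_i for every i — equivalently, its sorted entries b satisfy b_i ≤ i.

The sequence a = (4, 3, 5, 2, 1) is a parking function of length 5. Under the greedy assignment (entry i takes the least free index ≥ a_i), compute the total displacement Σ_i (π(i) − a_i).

0

Σπ = 5·6/2 = 15 (π permutes [5]); Σa = 4+3+5+2+1 = 15; disp = 15−15 = 0.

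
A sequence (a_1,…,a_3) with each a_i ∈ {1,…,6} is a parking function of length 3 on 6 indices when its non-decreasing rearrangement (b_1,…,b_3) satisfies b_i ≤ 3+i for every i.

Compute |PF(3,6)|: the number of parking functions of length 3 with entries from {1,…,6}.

196

#PF = 4·7^2 = 4·49 = 196 [KW]
Example (4,2,3) → sorted (2,3,4): b_i ≤ 3+i ∀i, a PF.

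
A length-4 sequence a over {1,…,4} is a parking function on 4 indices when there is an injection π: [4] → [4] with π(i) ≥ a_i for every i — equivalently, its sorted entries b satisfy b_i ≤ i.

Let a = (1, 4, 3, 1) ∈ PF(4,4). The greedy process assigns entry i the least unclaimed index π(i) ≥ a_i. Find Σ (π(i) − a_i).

1

Σπ = 4·5/2 = 10 (π permutes [4]); Σa = 1+4+3+1 = 9; disp = 10−9 = 1.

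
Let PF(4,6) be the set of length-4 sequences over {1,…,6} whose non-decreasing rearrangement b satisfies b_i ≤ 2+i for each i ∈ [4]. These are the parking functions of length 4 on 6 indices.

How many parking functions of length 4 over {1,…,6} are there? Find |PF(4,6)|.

1029

|PF(4,6)| = (6+1−4)·(6+1)^{4−1} = 3 · 343 = 1029 [KW]
E.g. (4,3,5,5) → sorted (3,4,5,5): b_i ≤ 2+i ∀i, a PF.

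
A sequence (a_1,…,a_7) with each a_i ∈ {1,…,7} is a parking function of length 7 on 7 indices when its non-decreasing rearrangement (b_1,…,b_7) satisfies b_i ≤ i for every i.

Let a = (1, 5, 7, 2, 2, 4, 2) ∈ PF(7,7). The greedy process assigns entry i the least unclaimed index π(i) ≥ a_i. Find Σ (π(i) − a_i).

Σπ(i) = 1+…+7 = 28; Σa = 1+5+7+2+2+4+2 = 23; disp = 28−23 = 5.

5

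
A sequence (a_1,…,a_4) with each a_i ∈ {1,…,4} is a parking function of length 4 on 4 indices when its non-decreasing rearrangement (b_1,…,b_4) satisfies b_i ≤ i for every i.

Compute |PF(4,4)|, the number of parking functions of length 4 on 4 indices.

|PF(4,4)| = 1·5^3 = 1×125 = 125 (Konheim–Weiss)
Check (2,3,2,1) → sorted (1,2,2,3): b_i ≤ i ∀i, a PF.

125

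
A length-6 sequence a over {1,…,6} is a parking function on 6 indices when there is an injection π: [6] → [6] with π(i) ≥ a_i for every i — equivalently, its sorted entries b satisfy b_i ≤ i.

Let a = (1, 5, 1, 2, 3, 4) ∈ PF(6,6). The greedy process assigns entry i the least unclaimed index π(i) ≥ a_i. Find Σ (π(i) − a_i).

Σπ(i) = 1+…+6 = 21; Σa = 1+5+1+2+3+4 = 16; disp = 21−16 = 5.

5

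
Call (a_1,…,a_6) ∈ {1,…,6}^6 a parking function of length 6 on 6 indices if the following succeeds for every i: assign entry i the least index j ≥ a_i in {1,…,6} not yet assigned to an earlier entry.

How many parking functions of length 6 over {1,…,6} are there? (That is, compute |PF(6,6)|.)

Count = (6+1−6)·(6+1)^{6−1} = 1 · 16807 = 16807 (Pollak)
Check (2,3,6,1,5,4) → sorted (1,2,3,4,5,6): b_i ≤ i ∀i, a PF.

16807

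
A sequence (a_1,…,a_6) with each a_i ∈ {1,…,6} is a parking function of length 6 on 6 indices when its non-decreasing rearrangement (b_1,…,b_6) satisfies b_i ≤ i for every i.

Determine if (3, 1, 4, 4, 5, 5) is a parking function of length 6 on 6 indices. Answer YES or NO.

NO

Sorted: b = (1, 3, 4, 4, 5, 5).
  b_1=1 ≤ 1
  b_2=3 > 2
  fails at i=2 ⇒ NO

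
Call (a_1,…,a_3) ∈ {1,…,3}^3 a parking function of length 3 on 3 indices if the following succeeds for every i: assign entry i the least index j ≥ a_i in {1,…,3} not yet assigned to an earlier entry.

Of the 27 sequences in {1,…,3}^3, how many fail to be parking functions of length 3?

|PF(3,3)| = (3+1−3)·(3+1)^{3−1} = 1×16 = 16
One tuple (2,2,2) → sorted (2,2,2): b_1=2>1, not a PF.
Total 27; non-PF = 27−16 = 11

11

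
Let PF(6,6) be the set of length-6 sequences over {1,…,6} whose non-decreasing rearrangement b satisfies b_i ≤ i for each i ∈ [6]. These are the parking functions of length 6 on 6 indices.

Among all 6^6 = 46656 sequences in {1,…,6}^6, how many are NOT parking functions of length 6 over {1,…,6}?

|PF(6,6)| = (6+1−6)·(6+1)^{6−1} = 1×16807 = 16807
Check (3,4,5,3,3,5) → sorted (3,3,3,4,5,5): b_1=3>1, not a PF.
Total 46656; non-PF = 46656−16807 = 29849

29849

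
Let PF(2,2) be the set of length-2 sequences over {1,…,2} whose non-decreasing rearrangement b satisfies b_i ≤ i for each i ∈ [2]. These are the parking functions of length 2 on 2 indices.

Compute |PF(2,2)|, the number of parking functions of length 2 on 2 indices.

|PF| = (3−2)·3^(2−1) = 1×3 = 3 (Pollak)
Example (1,2) → sorted (1,2): b_i ≤ i ∀i, a PF.

3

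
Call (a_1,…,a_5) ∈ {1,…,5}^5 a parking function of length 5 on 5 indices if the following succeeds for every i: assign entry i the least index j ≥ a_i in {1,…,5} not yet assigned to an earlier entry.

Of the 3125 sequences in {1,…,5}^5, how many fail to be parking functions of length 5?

1829

Count = (5+1−5)·(5+1)^{5−1} = 1·1296 = 1296
E.g. (4,5,2,2,5) → sorted (2,2,4,5,5): b_1=2>1, not a PF.
5^5 − 1296 = 3125 − 1296 = 1829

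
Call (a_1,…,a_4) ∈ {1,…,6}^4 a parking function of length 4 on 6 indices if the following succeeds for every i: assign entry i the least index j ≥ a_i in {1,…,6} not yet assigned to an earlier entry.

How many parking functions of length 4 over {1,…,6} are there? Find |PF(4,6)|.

Count = 3·7^3 = 3×343 = 1029 (Pollak)
E.g. (4,5,2,4) → sorted (2,4,4,5): b_i ≤ 2+i ∀i, a PF.

1029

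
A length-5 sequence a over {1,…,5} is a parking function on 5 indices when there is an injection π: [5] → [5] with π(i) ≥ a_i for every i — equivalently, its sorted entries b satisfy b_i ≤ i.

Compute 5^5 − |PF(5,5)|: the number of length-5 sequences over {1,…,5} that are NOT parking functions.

1829

Count = 1·6^4 = 1 · 1296 = 1296 (Pollak)
One tuple (1,4,5,1,5) → sorted (1,1,4,5,5): b_3=4>3, not a PF.
5^5 − 1296 = 3125 − 1296 = 1829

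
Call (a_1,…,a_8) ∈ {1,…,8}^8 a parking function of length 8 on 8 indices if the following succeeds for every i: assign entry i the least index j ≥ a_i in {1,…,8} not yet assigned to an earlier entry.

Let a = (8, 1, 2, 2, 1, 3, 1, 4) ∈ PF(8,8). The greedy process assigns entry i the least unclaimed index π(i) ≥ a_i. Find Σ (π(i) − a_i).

14

Σπ = 36 ({1..8} each once); Σa = 8+1+2+2+1+3+1+4 = 22; disp = 36−22 = 14.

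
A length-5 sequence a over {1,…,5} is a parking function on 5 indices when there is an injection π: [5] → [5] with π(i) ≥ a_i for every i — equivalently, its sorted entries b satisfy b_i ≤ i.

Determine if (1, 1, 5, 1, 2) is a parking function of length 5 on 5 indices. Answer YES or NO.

YES

Rearranged: b = (1, 1, 1, 2, 5).
  b_1=1 ≤ 1
  b_2=1 ≤ 2
  b_3=1 ≤ 3
  b_4=2 ≤ 4
  b_5=5 ≤ 5
All bounds hold ⇒ YES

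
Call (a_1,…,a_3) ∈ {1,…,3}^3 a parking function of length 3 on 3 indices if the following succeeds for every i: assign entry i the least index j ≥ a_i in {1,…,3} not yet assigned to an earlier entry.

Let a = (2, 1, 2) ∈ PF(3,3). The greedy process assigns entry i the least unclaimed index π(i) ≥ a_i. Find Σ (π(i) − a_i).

Σπ = 6 ({1..3} each once); Σa = 2+1+2 = 5; disp = 6−5 = 1.

1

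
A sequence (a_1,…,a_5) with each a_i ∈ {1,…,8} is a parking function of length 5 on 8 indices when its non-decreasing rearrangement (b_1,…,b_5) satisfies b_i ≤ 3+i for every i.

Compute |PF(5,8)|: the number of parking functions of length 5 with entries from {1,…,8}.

Count = (8−5+1)·(8+1)^(5−1) = 4 · 6561 = 26244 [KW]
Check (2,8,2,4,4) → sorted (2,2,4,4,8): b_i ≤ 3+i ∀i, a PF.

26244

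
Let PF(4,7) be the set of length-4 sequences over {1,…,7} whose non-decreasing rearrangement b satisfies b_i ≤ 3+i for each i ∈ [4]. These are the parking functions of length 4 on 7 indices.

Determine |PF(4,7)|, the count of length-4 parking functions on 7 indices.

#PF = 4·8^3 = 4 · 512 = 2048
E.g. (2,3,1,3) → sorted (1,2,3,3): b_i ≤ 3+i ∀i, a PF.

2048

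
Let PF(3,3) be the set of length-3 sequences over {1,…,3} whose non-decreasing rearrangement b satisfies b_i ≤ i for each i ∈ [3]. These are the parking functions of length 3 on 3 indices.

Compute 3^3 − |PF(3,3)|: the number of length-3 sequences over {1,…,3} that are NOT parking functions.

Count = (3+1−3)·(3+1)^{3−1} = 1·16 = 16
E.g. (3,2,2) → sorted (2,2,3): b_1=2>1, not a PF.
So 27 − 16 = 11 fail.

11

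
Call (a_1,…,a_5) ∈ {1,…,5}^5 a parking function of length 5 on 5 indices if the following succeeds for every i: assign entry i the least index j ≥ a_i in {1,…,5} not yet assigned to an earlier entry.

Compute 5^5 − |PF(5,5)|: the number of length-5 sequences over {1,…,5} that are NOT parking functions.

|PF(5,5)| = (5+1−5)·(5+1)^{5−1} = 1 · 1296 = 1296
E.g. (4,3,5,3,5) → sorted (3,3,4,5,5): b_1=3>1, not a PF.
Total 3125; non-PF = 3125−1296 = 1829

1829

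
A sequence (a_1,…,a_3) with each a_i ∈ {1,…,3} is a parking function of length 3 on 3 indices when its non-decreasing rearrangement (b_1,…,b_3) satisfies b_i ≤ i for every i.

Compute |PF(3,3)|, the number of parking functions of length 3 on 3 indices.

16

|PF(3,3)| = (3+1−3)·(3+1)^{3−1} = 1×16 = 16 (Konheim–Weiss)
One tuple (1,3,1) → sorted (1,1,3): b_i ≤ i ∀i, a PF.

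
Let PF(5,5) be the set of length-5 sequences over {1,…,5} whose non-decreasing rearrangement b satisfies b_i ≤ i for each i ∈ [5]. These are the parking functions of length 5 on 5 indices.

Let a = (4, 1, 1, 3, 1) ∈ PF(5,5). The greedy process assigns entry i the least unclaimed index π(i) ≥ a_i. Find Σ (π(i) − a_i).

5

Σπ = 15 ({1..5} each once); Σa = 4+1+1+3+1 = 10; disp = 15−10 = 5.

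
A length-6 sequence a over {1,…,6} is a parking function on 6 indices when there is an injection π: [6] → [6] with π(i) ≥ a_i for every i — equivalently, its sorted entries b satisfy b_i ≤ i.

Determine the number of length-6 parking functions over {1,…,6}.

16807

#PF = (7−6)·7^(6−1) = 1 · 16807 = 16807 (Konheim–Weiss)
Example (1,1,5,2,1,3) → sorted (1,1,1,2,3,5): b_i ≤ i ∀i, a PF.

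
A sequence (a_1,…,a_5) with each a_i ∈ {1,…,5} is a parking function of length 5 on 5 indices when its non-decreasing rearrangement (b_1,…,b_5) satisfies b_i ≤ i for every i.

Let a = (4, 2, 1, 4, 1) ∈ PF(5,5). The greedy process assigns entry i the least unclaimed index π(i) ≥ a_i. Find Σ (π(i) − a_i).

Σπ = 5·6/2 = 15 (π permutes [5]); Σa = 4+2+1+4+1 = 12; disp = 15−12 = 3.

3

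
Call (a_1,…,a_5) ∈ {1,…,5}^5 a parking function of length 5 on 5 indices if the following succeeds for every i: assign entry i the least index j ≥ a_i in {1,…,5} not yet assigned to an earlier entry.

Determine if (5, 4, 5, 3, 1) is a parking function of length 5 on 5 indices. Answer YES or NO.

Sorted: b = (1, 3, 4, 5, 5).
  b_1=1 ≤ 1
  b_2=3 > 2
  fails at i=2 ⇒ NO

NO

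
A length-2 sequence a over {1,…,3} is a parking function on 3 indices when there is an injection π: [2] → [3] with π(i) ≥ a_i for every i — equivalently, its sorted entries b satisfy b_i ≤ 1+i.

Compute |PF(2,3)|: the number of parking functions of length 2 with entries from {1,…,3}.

8

|PF| = (4−2)·4^(2−1) = 2·4 = 8 (Konheim–Weiss)
Check (2,2) → sorted (2,2): b_i ≤ 1+i ∀i, a PF.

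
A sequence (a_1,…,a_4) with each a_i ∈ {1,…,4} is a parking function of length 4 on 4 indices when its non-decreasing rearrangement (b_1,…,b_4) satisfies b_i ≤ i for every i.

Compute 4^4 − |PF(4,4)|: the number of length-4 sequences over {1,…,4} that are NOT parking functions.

131

|PF| = 1·5^3 = 1×125 = 125 [KW]
Example (4,1,4,1) → sorted (1,1,4,4): b_3=4>3, not a PF.
So 256 − 125 = 131 fail.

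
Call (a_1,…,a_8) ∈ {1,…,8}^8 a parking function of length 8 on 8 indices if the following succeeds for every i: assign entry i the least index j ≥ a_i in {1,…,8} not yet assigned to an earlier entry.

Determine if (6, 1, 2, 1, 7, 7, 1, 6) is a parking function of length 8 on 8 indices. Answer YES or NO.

NO

Rearranged: b = (1, 1, 1, 2, 6, 6, 7, 7).
  b_1=1 ≤ 1
  b_2=1 ≤ 2
  b_3=1 ≤ 3
  b_4=2 ≤ 4
  b_5=6 > 5
  fails at i=5 ⇒ NO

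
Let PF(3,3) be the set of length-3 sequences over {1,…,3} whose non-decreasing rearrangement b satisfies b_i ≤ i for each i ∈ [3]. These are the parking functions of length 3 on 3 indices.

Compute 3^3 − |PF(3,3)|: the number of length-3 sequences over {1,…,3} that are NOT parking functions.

|PF| = (4−3)·4^(3−1) = 1 · 16 = 16 (Pollak)
Example (2,3,3) → sorted (2,3,3): b_1=2>1, not a PF.
3^3 − 16 = 27 − 16 = 11

11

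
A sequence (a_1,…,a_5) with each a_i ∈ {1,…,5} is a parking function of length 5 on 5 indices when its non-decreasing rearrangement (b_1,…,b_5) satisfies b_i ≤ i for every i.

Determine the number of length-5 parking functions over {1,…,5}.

|PF| = 1·6^4 = 1×1296 = 1296
Example (3,1,3,1,5) → sorted (1,1,3,3,5): b_i ≤ i ∀i, a PF.

1296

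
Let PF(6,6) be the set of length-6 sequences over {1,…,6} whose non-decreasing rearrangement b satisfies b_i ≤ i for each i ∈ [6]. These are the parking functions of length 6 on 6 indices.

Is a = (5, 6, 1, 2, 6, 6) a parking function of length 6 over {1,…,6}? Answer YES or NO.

NO

Order a: b = (1, 2, 5, 6, 6, 6).
  b_1=1 ≤ 1
  b_2=2 ≤ 2
  b_3=5 > 3
  fails at i=3 ⇒ NO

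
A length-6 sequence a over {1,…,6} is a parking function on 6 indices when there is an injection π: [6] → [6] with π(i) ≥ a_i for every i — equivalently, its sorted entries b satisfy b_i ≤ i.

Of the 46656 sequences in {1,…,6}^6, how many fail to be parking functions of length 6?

29849

#PF = (6+1−6)·(6+1)^{6−1} = 1×16807 = 16807 [KW]
One tuple (6,6,5,4,5,6) → sorted (4,5,5,6,6,6): b_1=4>1, not a PF.
Total 46656; non-PF = 46656−16807 = 29849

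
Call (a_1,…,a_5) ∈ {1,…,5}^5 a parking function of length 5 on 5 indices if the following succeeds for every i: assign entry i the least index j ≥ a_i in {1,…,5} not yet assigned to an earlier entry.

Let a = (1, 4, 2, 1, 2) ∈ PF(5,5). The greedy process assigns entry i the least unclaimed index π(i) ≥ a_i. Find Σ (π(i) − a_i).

Σπ = 5·6/2 = 15 (π permutes [5]); Σa = 1+4+2+1+2 = 10; disp = 15−10 = 5.

5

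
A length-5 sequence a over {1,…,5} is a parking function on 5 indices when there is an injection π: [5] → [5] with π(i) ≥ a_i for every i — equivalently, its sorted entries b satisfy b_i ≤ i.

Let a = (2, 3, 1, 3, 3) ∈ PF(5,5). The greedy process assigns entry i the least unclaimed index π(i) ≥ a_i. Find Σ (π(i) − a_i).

3

Σπ = 15 ({1..5} each once); Σa = 2+3+1+3+3 = 12; disp = 15−12 = 3.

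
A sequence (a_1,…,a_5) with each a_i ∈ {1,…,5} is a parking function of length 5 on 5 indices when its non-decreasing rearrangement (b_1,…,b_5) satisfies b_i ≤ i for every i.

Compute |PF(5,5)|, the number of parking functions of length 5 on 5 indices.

1296

#PF = (6−5)·6^(5−1) = 1·1296 = 1296 (Konheim–Weiss)
E.g. (1,3,1,1,2) → sorted (1,1,1,2,3): b_i ≤ i ∀i, a PF.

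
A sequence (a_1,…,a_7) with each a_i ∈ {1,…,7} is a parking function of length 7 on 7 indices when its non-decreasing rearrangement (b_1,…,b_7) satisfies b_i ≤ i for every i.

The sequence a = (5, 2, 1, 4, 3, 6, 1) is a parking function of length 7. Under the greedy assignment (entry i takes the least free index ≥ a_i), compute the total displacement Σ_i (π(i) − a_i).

6

Σπ = 28 ({1..7} each once); Σa = 5+2+1+4+3+6+1 = 22; disp = 28−22 = 6.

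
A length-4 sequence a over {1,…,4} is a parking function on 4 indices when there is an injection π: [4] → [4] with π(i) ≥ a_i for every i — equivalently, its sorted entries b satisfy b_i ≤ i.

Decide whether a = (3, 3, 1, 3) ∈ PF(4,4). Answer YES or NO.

Order a: b = (1, 3, 3, 3).
  b_1=1 ≤ 1
  b_2=3 > 2
  fails at i=2 ⇒ NO

NO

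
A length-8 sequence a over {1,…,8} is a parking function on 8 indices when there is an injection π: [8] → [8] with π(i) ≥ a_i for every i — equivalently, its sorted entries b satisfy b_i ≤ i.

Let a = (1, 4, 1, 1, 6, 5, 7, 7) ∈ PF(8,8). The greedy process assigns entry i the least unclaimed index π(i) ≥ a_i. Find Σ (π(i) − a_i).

4

Σπ = 8·9/2 = 36 (π permutes [8]); Σa = 1+4+1+1+6+5+7+7 = 32; disp = 36−32 = 4.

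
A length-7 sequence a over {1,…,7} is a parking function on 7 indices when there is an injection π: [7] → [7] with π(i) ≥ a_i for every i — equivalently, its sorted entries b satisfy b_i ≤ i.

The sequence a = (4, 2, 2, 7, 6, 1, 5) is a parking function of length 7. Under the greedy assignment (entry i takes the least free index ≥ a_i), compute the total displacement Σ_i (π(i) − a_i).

Σπ = 7·8/2 = 28 (π permutes [7]); Σa = 4+2+2+7+6+1+5 = 27; disp = 28−27 = 1.

1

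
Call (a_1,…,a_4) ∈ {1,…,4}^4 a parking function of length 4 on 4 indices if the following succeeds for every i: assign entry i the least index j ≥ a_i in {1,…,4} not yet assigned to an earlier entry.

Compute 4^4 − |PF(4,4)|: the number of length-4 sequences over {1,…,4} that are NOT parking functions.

131

|PF| = (5−4)·5^(4−1) = 1 · 125 = 125 (Konheim–Weiss)
Example (3,3,4,4) → sorted (3,3,4,4): b_1=3>1, not a PF.
Total 256; non-PF = 256−125 = 131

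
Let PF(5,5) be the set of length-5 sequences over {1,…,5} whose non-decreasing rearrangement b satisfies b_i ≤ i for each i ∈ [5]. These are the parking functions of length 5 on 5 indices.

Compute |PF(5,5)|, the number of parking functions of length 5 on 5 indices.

#PF = (5−5+1)·(5+1)^(5−1) = 1 · 1296 = 1296 (Pollak)
Check (3,5,1,3,2) → sorted (1,2,3,3,5): b_i ≤ i ∀i, a PF.

1296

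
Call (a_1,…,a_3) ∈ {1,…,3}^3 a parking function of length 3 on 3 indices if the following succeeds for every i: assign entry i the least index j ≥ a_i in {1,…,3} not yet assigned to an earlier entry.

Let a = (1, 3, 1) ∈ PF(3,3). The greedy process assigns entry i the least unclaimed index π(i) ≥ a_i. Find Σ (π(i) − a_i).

Σπ = 3·4/2 = 6 (π permutes [3]); Σa = 1+3+1 = 5; disp = 6−5 = 1.

1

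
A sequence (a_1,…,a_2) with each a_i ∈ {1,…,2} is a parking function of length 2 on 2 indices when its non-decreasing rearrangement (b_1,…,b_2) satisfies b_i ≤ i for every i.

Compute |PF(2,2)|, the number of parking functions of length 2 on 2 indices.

|PF| = (3−2)·3^(2−1) = 1·3 = 3
Check (2,1) → sorted (1,2): b_i ≤ i ∀i, a PF.

3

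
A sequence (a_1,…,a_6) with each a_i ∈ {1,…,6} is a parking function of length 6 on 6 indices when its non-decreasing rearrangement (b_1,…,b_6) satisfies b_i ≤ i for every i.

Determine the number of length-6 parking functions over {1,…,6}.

16807

|PF(6,6)| = 1·7^5 = 1·16807 = 16807 [KW]
One tuple (4,2,1,6,1,4) → sorted (1,1,2,4,4,6): b_i ≤ i ∀i, a PF.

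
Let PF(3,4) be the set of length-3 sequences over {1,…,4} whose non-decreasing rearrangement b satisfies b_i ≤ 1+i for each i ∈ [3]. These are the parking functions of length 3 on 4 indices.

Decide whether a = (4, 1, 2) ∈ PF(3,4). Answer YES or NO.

YES

Sorted: b = (1, 2, 4).
  b_1=1 ≤ 2
  b_2=2 ≤ 3
  b_3=4 ≤ 4
All bounds hold ⇒ YES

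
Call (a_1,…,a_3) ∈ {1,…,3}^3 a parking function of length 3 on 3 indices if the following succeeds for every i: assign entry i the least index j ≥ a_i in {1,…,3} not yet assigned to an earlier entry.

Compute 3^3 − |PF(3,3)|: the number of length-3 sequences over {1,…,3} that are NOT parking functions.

|PF| = (3+1−3)·(3+1)^{3−1} = 1·16 = 16 (Pollak)
Check (2,3,3) → sorted (2,3,3): b_1=2>1, not a PF.
Total 27; non-PF = 27−16 = 11

11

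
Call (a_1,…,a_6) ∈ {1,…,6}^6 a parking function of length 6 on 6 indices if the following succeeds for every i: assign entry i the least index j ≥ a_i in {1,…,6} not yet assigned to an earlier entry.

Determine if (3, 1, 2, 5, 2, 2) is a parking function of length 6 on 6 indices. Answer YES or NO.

Rearranged: b = (1, 2, 2, 2, 3, 5).
  b_1=1 ≤ 1
  b_2=2 ≤ 2
  b_3=2 ≤ 3
  b_4=2 ≤ 4
  b_5=3 ≤ 5
  b_6=5 ≤ 6
All bounds hold ⇒ YES

YES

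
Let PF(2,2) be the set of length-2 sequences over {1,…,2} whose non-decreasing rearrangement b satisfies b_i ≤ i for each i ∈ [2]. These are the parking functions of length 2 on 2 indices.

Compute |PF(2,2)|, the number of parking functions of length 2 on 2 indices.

3

Count = (2−2+1)·(2+1)^(2−1) = 1·3 = 3
Check (2,1) → sorted (1,2): b_i ≤ i ∀i, a PF.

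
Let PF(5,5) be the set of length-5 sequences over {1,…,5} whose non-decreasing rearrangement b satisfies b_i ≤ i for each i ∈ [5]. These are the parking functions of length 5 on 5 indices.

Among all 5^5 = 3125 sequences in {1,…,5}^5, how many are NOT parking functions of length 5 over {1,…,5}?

1829

|PF| = 1·6^4 = 1×1296 = 1296 (Konheim–Weiss)
Example (5,5,3,5,2) → sorted (2,3,5,5,5): b_1=2>1, not a PF.
Total 3125; non-PF = 3125−1296 = 1829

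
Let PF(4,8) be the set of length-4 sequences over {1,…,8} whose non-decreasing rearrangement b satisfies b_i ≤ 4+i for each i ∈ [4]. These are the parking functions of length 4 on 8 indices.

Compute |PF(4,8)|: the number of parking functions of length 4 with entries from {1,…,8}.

#PF = 5·9^3 = 5×729 = 3645 (Pollak)
Check (5,5,7,6) → sorted (5,5,6,7): b_i ≤ 4+i ∀i, a PF.

3645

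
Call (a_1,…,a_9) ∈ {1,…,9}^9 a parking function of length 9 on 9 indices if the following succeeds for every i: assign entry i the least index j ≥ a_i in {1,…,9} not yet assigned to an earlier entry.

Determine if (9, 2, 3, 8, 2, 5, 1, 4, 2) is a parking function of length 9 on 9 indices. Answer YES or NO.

YES

Order a: b = (1, 2, 2, 2, 3, 4, 5, 8, 9).
  b_1=1 ≤ 1
  b_2=2 ≤ 2
  b_3=2 ≤ 3
  b_4=2 ≤ 4
  b_5=3 ≤ 5
  b_6=4 ≤ 6
  b_7=5 ≤ 7
  b_8=8 ≤ 8
  b_9=9 ≤ 9
All bounds hold ⇒ YES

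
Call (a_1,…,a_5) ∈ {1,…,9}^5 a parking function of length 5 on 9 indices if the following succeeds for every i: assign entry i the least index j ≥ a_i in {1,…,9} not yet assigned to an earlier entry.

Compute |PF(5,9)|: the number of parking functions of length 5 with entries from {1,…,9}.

Count = 5·10^4 = 5 · 10000 = 50000 (Pollak)
Example (1,8,2,7,1) → sorted (1,1,2,7,8): b_i ≤ 4+i ∀i, a PF.

50000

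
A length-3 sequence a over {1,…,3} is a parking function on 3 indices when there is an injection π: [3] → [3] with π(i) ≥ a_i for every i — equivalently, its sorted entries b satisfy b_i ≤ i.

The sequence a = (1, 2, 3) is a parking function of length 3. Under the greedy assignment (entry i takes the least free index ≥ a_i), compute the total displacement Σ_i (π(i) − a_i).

Σπ = 3·4/2 = 6 (π permutes [3]); Σa = 1+2+3 = 6; disp = 6−6 = 0.

0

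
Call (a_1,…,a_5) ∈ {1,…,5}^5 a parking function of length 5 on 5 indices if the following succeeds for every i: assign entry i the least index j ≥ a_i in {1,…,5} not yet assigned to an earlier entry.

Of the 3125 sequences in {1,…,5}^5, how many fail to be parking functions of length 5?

Count = (6−5)·6^(5−1) = 1·1296 = 1296
Check (5,4,5,4,4) → sorted (4,4,4,5,5): b_1=4>1, not a PF.
5^5 − 1296 = 3125 − 1296 = 1829

1829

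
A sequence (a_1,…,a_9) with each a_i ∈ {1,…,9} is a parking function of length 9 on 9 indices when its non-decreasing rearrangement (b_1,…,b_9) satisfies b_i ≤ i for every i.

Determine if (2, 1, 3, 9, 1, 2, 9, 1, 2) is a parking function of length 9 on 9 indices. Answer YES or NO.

Rearranged: b = (1, 1, 1, 2, 2, 2, 3, 9, 9).
  b_1=1 ≤ 1
  b_2=1 ≤ 2
  b_3=1 ≤ 3
  b_4=2 ≤ 4
  b_5=2 ≤ 5
  b_6=2 ≤ 6
  b_7=3 ≤ 7
  b_8=9 > 8
  fails at i=8 ⇒ NO

NO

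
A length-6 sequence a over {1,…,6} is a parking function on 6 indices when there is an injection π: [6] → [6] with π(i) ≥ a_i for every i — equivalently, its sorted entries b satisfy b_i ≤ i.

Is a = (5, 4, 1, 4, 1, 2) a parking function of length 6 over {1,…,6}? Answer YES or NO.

YES

Sorted: b = (1, 1, 2, 4, 4, 5).
  b_1=1 ≤ 1
  b_2=1 ≤ 2
  b_3=2 ≤ 3
  b_4=4 ≤ 4
  b_5=4 ≤ 5
  b_6=5 ≤ 6
All bounds hold ⇒ YES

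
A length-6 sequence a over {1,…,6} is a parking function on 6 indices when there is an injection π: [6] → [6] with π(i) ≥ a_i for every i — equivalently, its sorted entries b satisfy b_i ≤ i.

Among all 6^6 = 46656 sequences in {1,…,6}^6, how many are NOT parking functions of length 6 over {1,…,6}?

Count = 1·7^5 = 1 · 16807 = 16807 (Pollak)
E.g. (6,6,5,5,6,3) → sorted (3,5,5,6,6,6): b_1=3>1, not a PF.
6^6 − 16807 = 46656 − 16807 = 29849

29849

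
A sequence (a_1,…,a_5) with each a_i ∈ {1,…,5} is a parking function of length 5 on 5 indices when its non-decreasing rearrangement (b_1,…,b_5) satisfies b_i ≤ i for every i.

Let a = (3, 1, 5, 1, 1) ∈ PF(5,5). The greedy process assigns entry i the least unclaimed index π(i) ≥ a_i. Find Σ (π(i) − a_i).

4

Σπ = 15 ({1..5} each once); Σa = 3+1+5+1+1 = 11; disp = 15−11 = 4.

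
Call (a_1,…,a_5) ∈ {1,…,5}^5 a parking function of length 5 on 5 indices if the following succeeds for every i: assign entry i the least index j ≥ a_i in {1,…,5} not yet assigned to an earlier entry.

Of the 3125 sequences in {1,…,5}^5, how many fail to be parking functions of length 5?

#PF = 1·6^4 = 1×1296 = 1296 (Konheim–Weiss)
One tuple (5,3,4,3,5) → sorted (3,3,4,5,5): b_1=3>1, not a PF.
Total 3125; non-PF = 3125−1296 = 1829

1829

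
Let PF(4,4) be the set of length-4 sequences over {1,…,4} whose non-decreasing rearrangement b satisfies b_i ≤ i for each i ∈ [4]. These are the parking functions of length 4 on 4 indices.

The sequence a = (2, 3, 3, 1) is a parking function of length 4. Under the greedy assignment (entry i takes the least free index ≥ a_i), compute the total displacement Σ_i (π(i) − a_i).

Σπ = 4·5/2 = 10 (π permutes [4]); Σa = 2+3+3+1 = 9; disp = 10−9 = 1.

1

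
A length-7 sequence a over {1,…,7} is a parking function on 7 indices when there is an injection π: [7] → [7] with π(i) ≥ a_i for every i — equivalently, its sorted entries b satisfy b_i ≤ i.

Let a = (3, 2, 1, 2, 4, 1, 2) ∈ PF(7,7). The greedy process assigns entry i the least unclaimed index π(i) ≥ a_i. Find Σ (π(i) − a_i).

Σπ = 28 ({1..7} each once); Σa = 3+2+1+2+4+1+2 = 15; disp = 28−15 = 13.

13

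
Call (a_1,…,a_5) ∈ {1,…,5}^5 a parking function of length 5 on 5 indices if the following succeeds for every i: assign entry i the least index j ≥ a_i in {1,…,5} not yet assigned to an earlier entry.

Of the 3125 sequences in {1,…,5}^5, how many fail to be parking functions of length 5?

|PF(5,5)| = (5+1−5)·(5+1)^{5−1} = 1×1296 = 1296
Example (5,2,5,1,5) → sorted (1,2,5,5,5): b_3=5>3, not a PF.
So 3125 − 1296 = 1829 fail.

1829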